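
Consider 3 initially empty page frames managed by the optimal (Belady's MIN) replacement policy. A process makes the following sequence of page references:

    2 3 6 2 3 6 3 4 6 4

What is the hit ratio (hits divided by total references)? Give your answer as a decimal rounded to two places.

2 → fault, frames {2}
3 → fault, frames {2,3}
6 → fault, frames {2,3,6}
2 → hit
3 → hit
6 → hit
3 → hit
4 → fault, evict 3, frames {2,6,4}
6 → hit
4 → hit
Hits: 6 of 10 references → 6/10 = 0.6000.

0.60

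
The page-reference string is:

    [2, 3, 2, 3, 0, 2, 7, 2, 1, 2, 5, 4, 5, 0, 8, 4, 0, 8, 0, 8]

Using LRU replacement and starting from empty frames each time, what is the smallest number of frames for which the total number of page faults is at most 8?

6

f=1: 20 faults
f=2: 13 faults
f=3: 10 faults
f=4: 9 faults
f=5: 9 faults
f=6: 8 faults
f=7: 8 faults
f=8: 8 faults
Smallest f with faults ≤ 8 is 6.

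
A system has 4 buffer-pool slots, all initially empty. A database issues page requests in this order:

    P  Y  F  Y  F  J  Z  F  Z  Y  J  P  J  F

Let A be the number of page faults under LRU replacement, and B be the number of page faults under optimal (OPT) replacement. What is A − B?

1

Under LRU: F F F . . F F . . . . F . F → 7 faults.
Under OPT: F F F . . F F . . . . F . . → 6 faults.
A − B = 7 − 6 = 1.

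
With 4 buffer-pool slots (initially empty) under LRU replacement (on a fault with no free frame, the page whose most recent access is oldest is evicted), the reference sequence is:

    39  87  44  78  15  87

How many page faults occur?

5

39 -> miss, frames [39]
87 -> miss, frames [39, 87]
44 -> miss, frames [39, 87, 44]
78 -> miss, frames [39, 87, 44, 78]
15 -> miss, evict 39, frames [87, 44, 78, 15]
87 -> hit
Page faults: 5.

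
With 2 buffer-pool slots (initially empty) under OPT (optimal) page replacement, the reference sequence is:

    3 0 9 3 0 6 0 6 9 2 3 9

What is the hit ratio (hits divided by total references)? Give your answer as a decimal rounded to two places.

3 -> fault, frames [3]
0 -> fault, frames [3, 0]
9 -> fault, evict 0, frames [3, 9]
3 -> hit
0 -> fault, evict 3, frames [9, 0]
6 -> fault, evict 9, frames [0, 6]
0 -> hit
6 -> hit
9 -> fault, evict 6, frames [0, 9]
2 -> fault, evict 0, frames [9, 2]
3 -> fault, evict 2, frames [9, 3]
9 -> hit
Hits: 4 of 12 references → 4/12 = 0.3333.

0.33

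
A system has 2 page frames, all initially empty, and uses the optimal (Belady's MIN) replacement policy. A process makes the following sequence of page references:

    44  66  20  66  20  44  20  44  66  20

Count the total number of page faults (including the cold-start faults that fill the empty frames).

5

44 → miss, frames {44}
66 → miss, frames {44,66}
20 → miss, evict 44, frames {66,20}
66 → hit
20 → hit
44 → miss, evict 66, frames {20,44}
20 → hit
44 → hit
66 → miss, evict 44, frames {20,66}
20 → hit
Page faults: 5.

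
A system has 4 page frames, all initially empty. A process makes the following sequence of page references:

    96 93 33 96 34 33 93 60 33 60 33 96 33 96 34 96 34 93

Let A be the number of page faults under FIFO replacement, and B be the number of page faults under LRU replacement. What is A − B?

-1

Under FIFO: F F F . F . . F . . . F . . . . . F → 7 faults.
Under LRU: F F F . F . . F . . . F . . F . . F → 8 faults.
A − B = 7 − 8 = -1.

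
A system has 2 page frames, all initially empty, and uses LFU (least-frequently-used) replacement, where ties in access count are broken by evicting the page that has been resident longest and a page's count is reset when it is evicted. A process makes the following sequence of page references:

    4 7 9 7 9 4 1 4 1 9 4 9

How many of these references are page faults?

8

4 -> miss, frames [4]
7 -> miss, frames [4, 7]
9 -> miss, evict 4, frames [7, 9]
7 -> hit
9 -> hit
4 -> miss, evict 7, frames [9, 4]
1 -> miss, evict 4, frames [9, 1]
4 -> miss, evict 1, frames [9, 4]
1 -> miss, evict 4, frames [9, 1]
9 -> hit
4 -> miss, evict 1, frames [9, 4]
9 -> hit
Page faults: 8.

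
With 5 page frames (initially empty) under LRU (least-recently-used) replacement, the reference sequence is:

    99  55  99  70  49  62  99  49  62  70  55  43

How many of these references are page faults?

6

99 → fault, frames [99]
55 → fault, frames [99, 55]
99 → hit
70 → fault, frames [55, 99, 70]
49 → fault, frames [55, 99, 70, 49]
62 → fault, frames [55, 99, 70, 49, 62]
99 → hit
49 → hit
62 → hit
70 → hit
55 → hit
43 → fault, evict 99, frames [49, 62, 70, 55, 43]
Page faults: 6.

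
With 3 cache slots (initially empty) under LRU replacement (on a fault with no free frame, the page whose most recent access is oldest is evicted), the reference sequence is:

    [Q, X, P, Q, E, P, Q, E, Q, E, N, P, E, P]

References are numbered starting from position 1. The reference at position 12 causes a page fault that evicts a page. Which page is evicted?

pos 1: Q: fault, frames {Q}
pos 2: X: fault, frames {Q,X}
pos 3: P: fault, frames {Q,X,P}
pos 4: Q: hit
pos 5: E: fault, evict X, frames {P,Q,E}
pos 6: P: hit
pos 7: Q: hit
pos 8: E: hit
pos 9: Q: hit
pos 10: E: hit
pos 11: N: fault, evict P, frames {Q,E,N}
pos 12: P: fault, evict Q, frames {E,N,P}
At position 12, page Q is evicted.

Q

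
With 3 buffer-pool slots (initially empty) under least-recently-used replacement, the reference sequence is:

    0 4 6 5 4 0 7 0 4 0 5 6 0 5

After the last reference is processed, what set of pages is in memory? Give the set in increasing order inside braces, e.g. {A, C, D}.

{0, 5, 6}

0: miss, frames (0)
4: miss, frames (0 4)
6: miss, frames (0 4 6)
5: miss, evict 0, frames (4 6 5)
4: hit
0: miss, evict 6, frames (5 4 0)
7: miss, evict 5, frames (4 0 7)
0: hit
4: hit
0: hit
5: miss, evict 7, frames (4 0 5)
6: miss, evict 4, frames (0 5 6)
0: hit
5: hit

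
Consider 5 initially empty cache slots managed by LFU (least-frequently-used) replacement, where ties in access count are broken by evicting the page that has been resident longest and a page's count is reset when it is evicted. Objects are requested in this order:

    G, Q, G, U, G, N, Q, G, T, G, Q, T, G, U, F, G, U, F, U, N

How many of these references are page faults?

G: miss, frames (G)
Q: miss, frames (G Q)
G: hit
U: miss, frames (G Q U)
G: hit
N: miss, frames (G Q U N)
Q: hit
G: hit
T: miss, frames (G Q U N T)
G: hit
Q: hit
T: hit
G: hit
U: hit
F: miss, evict N, frames (G Q U T F)
G: hit
U: hit
F: hit
U: hit
N: miss, evict T, frames (G Q U F N)
Page faults: 7.

7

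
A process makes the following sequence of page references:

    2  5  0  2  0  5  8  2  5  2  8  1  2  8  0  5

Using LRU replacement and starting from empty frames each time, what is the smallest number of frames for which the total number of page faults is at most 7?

f=1: 16 faults
f=2: 14 faults
f=3: 8 faults
f=4: 7 faults
f=5: 5 faults
Smallest f with faults ≤ 7 is 4.

4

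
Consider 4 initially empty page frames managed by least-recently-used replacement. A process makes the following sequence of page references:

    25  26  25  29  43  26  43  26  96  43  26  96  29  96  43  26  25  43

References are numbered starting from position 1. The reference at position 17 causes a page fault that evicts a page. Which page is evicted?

pos 1: 25: miss, frames (25)
pos 2: 26: miss, frames (25 26)
pos 3: 25: hit
pos 4: 29: miss, frames (26 25 29)
pos 5: 43: miss, frames (26 25 29 43)
pos 6: 26: hit
pos 7: 43: hit
pos 8: 26: hit
pos 9: 96: miss, evict 25, frames (29 43 26 96)
pos 10: 43: hit
pos 11: 26: hit
pos 12: 96: hit
pos 13: 29: hit
pos 14: 96: hit
pos 15: 43: hit
pos 16: 26: hit
pos 17: 25: miss, evict 29, frames (96 43 26 25)
At position 17, page 29 is evicted.

29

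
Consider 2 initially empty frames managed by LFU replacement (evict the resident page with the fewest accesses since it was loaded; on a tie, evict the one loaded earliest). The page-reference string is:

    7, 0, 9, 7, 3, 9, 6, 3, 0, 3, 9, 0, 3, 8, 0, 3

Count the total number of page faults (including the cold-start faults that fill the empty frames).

13

7 → miss, frames {7}
0 → miss, frames {7,0}
9 → miss, evict 7, frames {0,9}
7 → miss, evict 0, frames {9,7}
3 → miss, evict 9, frames {7,3}
9 → miss, evict 7, frames {3,9}
6 → miss, evict 3, frames {9,6}
3 → miss, evict 9, frames {6,3}
0 → miss, evict 6, frames {3,0}
3 → hit
9 → miss, evict 0, frames {3,9}
0 → miss, evict 9, frames {3,0}
3 → hit
8 → miss, evict 0, frames {3,8}
0 → miss, evict 8, frames {3,0}
3 → hit
Page faults: 13.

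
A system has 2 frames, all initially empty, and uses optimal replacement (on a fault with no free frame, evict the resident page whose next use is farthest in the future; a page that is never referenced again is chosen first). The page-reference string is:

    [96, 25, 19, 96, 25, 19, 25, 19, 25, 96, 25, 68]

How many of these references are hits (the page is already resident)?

96 -> miss, frames [96]
25 -> miss, frames [96, 25]
19 -> miss, evict 25, frames [96, 19]
96 -> hit
25 -> miss, evict 96, frames [19, 25]
19 -> hit
25 -> hit
19 -> hit
25 -> hit
96 -> miss, evict 19, frames [25, 96]
25 -> hit
68 -> miss, evict 96, frames [25, 68]
Hits: 6.

6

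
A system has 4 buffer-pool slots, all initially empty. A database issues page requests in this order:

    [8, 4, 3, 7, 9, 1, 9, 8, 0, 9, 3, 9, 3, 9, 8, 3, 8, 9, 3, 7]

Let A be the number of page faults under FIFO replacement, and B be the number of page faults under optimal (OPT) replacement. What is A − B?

3

Under FIFO: F F F F F F . F F . F F . . . . . . . F → 11 faults.
Under OPT: F F F F F F . . F . . . . . . . . . . F → 8 faults.
A − B = 11 − 8 = 3.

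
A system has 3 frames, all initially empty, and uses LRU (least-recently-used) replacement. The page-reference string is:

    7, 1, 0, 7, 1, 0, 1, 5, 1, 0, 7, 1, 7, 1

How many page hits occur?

9

7: fault, frames (7)
1: fault, frames (7 1)
0: fault, frames (7 1 0)
7: hit
1: hit
0: hit
1: hit
5: fault, evict 7, frames (0 1 5)
1: hit
0: hit
7: fault, evict 5, frames (1 0 7)
1: hit
7: hit
1: hit
Hits: 9.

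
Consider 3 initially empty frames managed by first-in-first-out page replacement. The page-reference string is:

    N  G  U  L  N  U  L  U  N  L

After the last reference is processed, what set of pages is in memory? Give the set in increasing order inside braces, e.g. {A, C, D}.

N: fault, frames {N}
G: fault, frames {N,G}
U: fault, frames {N,G,U}
L: fault, evict N, frames {G,U,L}
N: fault, evict G, frames {U,L,N}
U: hit
L: hit
U: hit
N: hit
L: hit

{L, N, U}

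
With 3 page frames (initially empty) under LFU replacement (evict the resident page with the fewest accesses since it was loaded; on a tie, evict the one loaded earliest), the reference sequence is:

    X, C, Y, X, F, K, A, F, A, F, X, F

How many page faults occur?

7

X: miss, frames [X]
C: miss, frames [X, C]
Y: miss, frames [X, C, Y]
X: hit
F: miss, evict C, frames [X, Y, F]
K: miss, evict Y, frames [X, F, K]
A: miss, evict F, frames [X, K, A]
F: miss, evict K, frames [X, A, F]
A: hit
F: hit
X: hit
F: hit
Page faults: 7.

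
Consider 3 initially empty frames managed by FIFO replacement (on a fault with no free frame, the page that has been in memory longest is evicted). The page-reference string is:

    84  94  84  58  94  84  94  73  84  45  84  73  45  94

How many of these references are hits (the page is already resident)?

7

84 -> miss, frames {84}
94 -> miss, frames {84,94}
84 -> hit
58 -> miss, frames {84,94,58}
94 -> hit
84 -> hit
94 -> hit
73 -> miss, evict 84, frames {94,58,73}
84 -> miss, evict 94, frames {58,73,84}
45 -> miss, evict 58, frames {73,84,45}
84 -> hit
73 -> hit
45 -> hit
94 -> miss, evict 73, frames {84,45,94}
Hits: 7.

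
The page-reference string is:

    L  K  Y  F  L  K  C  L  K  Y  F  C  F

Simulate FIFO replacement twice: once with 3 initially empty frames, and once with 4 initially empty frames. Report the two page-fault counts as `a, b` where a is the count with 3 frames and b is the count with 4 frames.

9, 10

3 frames: F F F F F F F . . F F . . → 9 faults.
4 frames: F F F F . . F F F F F F . → 10 faults.
10 > 9: adding a frame increased faults — Belady's anomaly.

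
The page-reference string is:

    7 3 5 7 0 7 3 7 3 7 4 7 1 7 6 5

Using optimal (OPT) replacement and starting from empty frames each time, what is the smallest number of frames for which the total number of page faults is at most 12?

f=1: 16 faults
f=2: 9 faults
f=3: 8 faults
f=4: 7 faults
f=5: 7 faults
f=6: 7 faults
f=7: 7 faults
Smallest f with faults ≤ 12 is 2.

2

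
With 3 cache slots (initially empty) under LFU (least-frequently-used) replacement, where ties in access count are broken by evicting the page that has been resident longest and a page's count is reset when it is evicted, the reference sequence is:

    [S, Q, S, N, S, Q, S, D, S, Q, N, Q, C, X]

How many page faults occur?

7

S → miss, frames {S}
Q → miss, frames {S,Q}
S → hit
N → miss, frames {S,Q,N}
S → hit
Q → hit
S → hit
D → miss, evict N, frames {S,Q,D}
S → hit
Q → hit
N → miss, evict D, frames {S,Q,N}
Q → hit
C → miss, evict N, frames {S,Q,C}
X → miss, evict C, frames {S,Q,X}
Page faults: 7.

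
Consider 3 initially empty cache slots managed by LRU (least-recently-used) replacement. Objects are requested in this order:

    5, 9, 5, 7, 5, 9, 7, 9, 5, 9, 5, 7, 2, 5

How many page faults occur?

4

5 → fault, frames {5}
9 → fault, frames {5,9}
5 → hit
7 → fault, frames {9,5,7}
5 → hit
9 → hit
7 → hit
9 → hit
5 → hit
9 → hit
5 → hit
7 → hit
2 → fault, evict 9, frames {5,7,2}
5 → hit
Page faults: 4.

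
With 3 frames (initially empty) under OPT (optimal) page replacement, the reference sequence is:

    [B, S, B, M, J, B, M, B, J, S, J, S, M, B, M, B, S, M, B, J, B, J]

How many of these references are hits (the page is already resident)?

B -> miss, frames [B]
S -> miss, frames [B, S]
B -> hit
M -> miss, frames [B, S, M]
J -> miss, evict S, frames [B, M, J]
B -> hit
M -> hit
B -> hit
J -> hit
S -> miss, evict B, frames [M, J, S]
J -> hit
S -> hit
M -> hit
B -> miss, evict J, frames [M, S, B]
M -> hit
B -> hit
S -> hit
M -> hit
B -> hit
J -> miss, evict S, frames [M, B, J]
B -> hit
J -> hit
Hits: 15.

15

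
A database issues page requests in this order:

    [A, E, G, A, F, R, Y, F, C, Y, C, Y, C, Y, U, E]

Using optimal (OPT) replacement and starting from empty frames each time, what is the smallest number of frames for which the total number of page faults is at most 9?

f=1: 16 faults
f=2: 9 faults
f=3: 8 faults
f=4: 8 faults
f=5: 8 faults
f=6: 8 faults
f=7: 8 faults
f=8: 8 faults
Smallest f with faults ≤ 9 is 2.

2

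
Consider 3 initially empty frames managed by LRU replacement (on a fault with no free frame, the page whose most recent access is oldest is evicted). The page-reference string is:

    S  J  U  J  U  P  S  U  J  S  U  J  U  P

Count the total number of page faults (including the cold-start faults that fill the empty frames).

S -> miss, frames {S}
J -> miss, frames {S,J}
U -> miss, frames {S,J,U}
J -> hit
U -> hit
P -> miss, evict S, frames {J,U,P}
S -> miss, evict J, frames {U,P,S}
U -> hit
J -> miss, evict P, frames {S,U,J}
S -> hit
U -> hit
J -> hit
U -> hit
P -> miss, evict S, frames {J,U,P}
Page faults: 7.

7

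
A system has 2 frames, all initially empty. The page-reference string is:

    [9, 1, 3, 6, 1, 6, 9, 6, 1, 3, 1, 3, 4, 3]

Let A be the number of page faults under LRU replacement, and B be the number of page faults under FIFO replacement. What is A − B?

Under LRU: F F F F F . F . F F . . F . → 9 faults.
Under FIFO: F F F F F . F F F F . . F . → 10 faults.
A − B = 9 − 10 = -1.

-1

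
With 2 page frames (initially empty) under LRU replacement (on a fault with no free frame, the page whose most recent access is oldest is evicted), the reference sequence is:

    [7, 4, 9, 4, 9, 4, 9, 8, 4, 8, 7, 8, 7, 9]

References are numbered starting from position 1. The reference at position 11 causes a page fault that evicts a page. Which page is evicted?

pos 1: 7 -> miss, frames {7}
pos 2: 4 -> miss, frames {7,4}
pos 3: 9 -> miss, evict 7, frames {4,9}
pos 4: 4 -> hit
pos 5: 9 -> hit
pos 6: 4 -> hit
pos 7: 9 -> hit
pos 8: 8 -> miss, evict 4, frames {9,8}
pos 9: 4 -> miss, evict 9, frames {8,4}
pos 10: 8 -> hit
pos 11: 7 -> miss, evict 4, frames {8,7}
At position 11, page 4 is evicted.

4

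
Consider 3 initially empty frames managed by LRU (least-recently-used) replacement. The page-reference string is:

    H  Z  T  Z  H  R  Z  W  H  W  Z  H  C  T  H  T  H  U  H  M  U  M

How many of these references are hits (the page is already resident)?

H -> miss, frames [H]
Z -> miss, frames [H, Z]
T -> miss, frames [H, Z, T]
Z -> hit
H -> hit
R -> miss, evict T, frames [Z, H, R]
Z -> hit
W -> miss, evict H, frames [R, Z, W]
H -> miss, evict R, frames [Z, W, H]
W -> hit
Z -> hit
H -> hit
C -> miss, evict W, frames [Z, H, C]
T -> miss, evict Z, frames [H, C, T]
H -> hit
T -> hit
H -> hit
U -> miss, evict C, frames [T, H, U]
H -> hit
M -> miss, evict T, frames [U, H, M]
U -> hit
M -> hit
Hits: 12.

12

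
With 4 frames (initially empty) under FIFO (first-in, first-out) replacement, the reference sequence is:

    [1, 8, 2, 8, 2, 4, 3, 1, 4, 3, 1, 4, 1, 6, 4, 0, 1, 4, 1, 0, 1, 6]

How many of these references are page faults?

9

1 → fault, frames {1}
8 → fault, frames {1,8}
2 → fault, frames {1,8,2}
8 → hit
2 → hit
4 → fault, frames {1,8,2,4}
3 → fault, evict 1, frames {8,2,4,3}
1 → fault, evict 8, frames {2,4,3,1}
4 → hit
3 → hit
1 → hit
4 → hit
1 → hit
6 → fault, evict 2, frames {4,3,1,6}
4 → hit
0 → fault, evict 4, frames {3,1,6,0}
1 → hit
4 → fault, evict 3, frames {1,6,0,4}
1 → hit
0 → hit
1 → hit
6 → hit
Page faults: 9.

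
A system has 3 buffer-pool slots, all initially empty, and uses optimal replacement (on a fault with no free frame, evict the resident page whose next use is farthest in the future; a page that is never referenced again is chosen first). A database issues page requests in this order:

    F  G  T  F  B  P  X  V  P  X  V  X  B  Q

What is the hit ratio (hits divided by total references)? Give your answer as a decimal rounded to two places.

0.36

F: fault, frames {F}
G: fault, frames {F,G}
T: fault, frames {F,G,T}
F: hit
B: fault, evict T, frames {F,G,B}
P: fault, evict G, frames {F,B,P}
X: fault, evict F, frames {B,P,X}
V: fault, evict B, frames {P,X,V}
P: hit
X: hit
V: hit
X: hit
B: fault, evict V, frames {P,X,B}
Q: fault, evict B, frames {P,X,Q}
Hits: 5 of 14 references → 5/14 = 0.3571.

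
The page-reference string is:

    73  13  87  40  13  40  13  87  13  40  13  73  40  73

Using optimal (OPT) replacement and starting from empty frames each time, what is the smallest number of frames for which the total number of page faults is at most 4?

4

f=1: 14 faults
f=2: 7 faults
f=3: 5 faults
f=4: 4 faults
Smallest f with faults ≤ 4 is 4.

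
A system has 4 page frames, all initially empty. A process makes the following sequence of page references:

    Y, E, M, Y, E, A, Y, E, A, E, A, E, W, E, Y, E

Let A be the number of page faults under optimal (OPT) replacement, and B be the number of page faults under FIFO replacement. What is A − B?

Under OPT: F F F . . F . . . . . . F . . . → 5 faults.
Under FIFO: F F F . . F . . . . . . F . F F → 7 faults.
A − B = 5 − 7 = -2.

-2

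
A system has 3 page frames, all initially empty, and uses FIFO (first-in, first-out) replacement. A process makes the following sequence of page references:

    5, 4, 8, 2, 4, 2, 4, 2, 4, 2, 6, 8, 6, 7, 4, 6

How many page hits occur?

5 → fault, frames [5]
4 → fault, frames [5, 4]
8 → fault, frames [5, 4, 8]
2 → fault, evict 5, frames [4, 8, 2]
4 → hit
2 → hit
4 → hit
2 → hit
4 → hit
2 → hit
6 → fault, evict 4, frames [8, 2, 6]
8 → hit
6 → hit
7 → fault, evict 8, frames [2, 6, 7]
4 → fault, evict 2, frames [6, 7, 4]
6 → hit
Hits: 9.

9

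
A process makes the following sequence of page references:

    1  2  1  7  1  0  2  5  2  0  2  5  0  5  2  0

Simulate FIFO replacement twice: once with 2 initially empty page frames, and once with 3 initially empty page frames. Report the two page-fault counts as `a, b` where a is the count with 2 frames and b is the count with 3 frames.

12, 6

2 frames: F F . F F F F F . F F F F . F . → 12 faults.
3 frames: F F . F . F . F F . . . . . . . → 6 faults.
6 < 12: adding a frame reduced faults, as is typical.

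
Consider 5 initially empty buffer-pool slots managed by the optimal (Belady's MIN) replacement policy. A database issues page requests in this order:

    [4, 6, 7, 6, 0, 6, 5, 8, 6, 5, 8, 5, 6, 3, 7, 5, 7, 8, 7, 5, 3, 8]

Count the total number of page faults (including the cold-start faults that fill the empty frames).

4: miss, frames [4]
6: miss, frames [4, 6]
7: miss, frames [4, 6, 7]
6: hit
0: miss, frames [4, 6, 7, 0]
6: hit
5: miss, frames [4, 6, 7, 0, 5]
8: miss, evict 0, frames [4, 6, 7, 5, 8]
6: hit
5: hit
8: hit
5: hit
6: hit
3: miss, evict 6, frames [4, 7, 5, 8, 3]
7: hit
5: hit
7: hit
8: hit
7: hit
5: hit
3: hit
8: hit
Page faults: 7.

7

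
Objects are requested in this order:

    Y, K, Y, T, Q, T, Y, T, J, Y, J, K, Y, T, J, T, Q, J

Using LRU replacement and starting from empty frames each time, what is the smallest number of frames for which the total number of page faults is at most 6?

5

f=1: 18 faults
f=2: 13 faults
f=3: 9 faults
f=4: 7 faults
f=5: 5 faults
Smallest f with faults ≤ 6 is 5.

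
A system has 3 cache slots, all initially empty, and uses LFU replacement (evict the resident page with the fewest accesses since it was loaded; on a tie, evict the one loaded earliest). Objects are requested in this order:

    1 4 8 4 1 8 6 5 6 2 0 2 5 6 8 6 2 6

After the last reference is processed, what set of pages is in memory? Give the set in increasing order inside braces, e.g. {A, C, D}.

1: miss, frames [1]
4: miss, frames [1, 4]
8: miss, frames [1, 4, 8]
4: hit
1: hit
8: hit
6: miss, evict 1, frames [4, 8, 6]
5: miss, evict 6, frames [4, 8, 5]
6: miss, evict 5, frames [4, 8, 6]
2: miss, evict 6, frames [4, 8, 2]
0: miss, evict 2, frames [4, 8, 0]
2: miss, evict 0, frames [4, 8, 2]
5: miss, evict 2, frames [4, 8, 5]
6: miss, evict 5, frames [4, 8, 6]
8: hit
6: hit
2: miss, evict 4, frames [8, 6, 2]
6: hit

{2, 6, 8}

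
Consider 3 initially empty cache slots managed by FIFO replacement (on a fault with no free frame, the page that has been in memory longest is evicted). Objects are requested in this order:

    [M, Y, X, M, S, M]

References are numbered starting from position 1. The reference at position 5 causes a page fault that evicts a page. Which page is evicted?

pos 1: M → miss, frames [M]
pos 2: Y → miss, frames [M, Y]
pos 3: X → miss, frames [M, Y, X]
pos 4: M → hit
pos 5: S → miss, evict M, frames [Y, X, S]
At position 5, page M is evicted.

M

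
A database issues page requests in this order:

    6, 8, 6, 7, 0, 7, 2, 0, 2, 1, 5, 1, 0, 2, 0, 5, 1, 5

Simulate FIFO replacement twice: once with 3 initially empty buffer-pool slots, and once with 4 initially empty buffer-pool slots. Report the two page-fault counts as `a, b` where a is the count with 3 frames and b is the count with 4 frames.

11, 7

3 frames: F F . F F . F . . F F . F F . . F F → 11 faults.
4 frames: F F . F F . F . . F F . . . . . . . → 7 faults.
7 < 11: adding a frame reduced faults, as is typical.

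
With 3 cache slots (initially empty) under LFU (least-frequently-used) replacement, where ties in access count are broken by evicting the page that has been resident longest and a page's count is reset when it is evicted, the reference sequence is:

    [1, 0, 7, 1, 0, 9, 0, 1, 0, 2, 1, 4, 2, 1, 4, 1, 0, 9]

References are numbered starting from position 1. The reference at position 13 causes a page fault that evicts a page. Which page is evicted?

4

pos 1: 1: miss, frames (1)
pos 2: 0: miss, frames (1 0)
pos 3: 7: miss, frames (1 0 7)
pos 4: 1: hit
pos 5: 0: hit
pos 6: 9: miss, evict 7, frames (1 0 9)
pos 7: 0: hit
pos 8: 1: hit
pos 9: 0: hit
pos 10: 2: miss, evict 9, frames (1 0 2)
pos 11: 1: hit
pos 12: 4: miss, evict 2, frames (1 0 4)
pos 13: 2: miss, evict 4, frames (1 0 2)
At position 13, page 4 is evicted.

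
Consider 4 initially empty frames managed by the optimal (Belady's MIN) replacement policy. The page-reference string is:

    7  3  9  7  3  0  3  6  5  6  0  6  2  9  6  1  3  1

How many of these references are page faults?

9

7 → fault, frames (7)
3 → fault, frames (7 3)
9 → fault, frames (7 3 9)
7 → hit
3 → hit
0 → fault, frames (7 3 9 0)
3 → hit
6 → fault, evict 7, frames (3 9 0 6)
5 → fault, evict 3, frames (9 0 6 5)
6 → hit
0 → hit
6 → hit
2 → fault, evict 5, frames (9 0 6 2)
9 → hit
6 → hit
1 → fault, evict 2, frames (9 0 6 1)
3 → fault, evict 6, frames (9 0 1 3)
1 → hit
Page faults: 9.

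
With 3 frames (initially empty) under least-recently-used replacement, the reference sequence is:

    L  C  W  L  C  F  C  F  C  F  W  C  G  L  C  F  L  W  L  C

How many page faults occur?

10

L -> miss, frames {L}
C -> miss, frames {L,C}
W -> miss, frames {L,C,W}
L -> hit
C -> hit
F -> miss, evict W, frames {L,C,F}
C -> hit
F -> hit
C -> hit
F -> hit
W -> miss, evict L, frames {C,F,W}
C -> hit
G -> miss, evict F, frames {W,C,G}
L -> miss, evict W, frames {C,G,L}
C -> hit
F -> miss, evict G, frames {L,C,F}
L -> hit
W -> miss, evict C, frames {F,L,W}
L -> hit
C -> miss, evict F, frames {W,L,C}
Page faults: 10.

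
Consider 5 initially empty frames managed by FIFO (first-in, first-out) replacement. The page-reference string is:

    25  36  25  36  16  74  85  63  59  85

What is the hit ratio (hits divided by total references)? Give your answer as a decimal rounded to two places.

0.30

25 -> miss, frames [25]
36 -> miss, frames [25, 36]
25 -> hit
36 -> hit
16 -> miss, frames [25, 36, 16]
74 -> miss, frames [25, 36, 16, 74]
85 -> miss, frames [25, 36, 16, 74, 85]
63 -> miss, evict 25, frames [36, 16, 74, 85, 63]
59 -> miss, evict 36, frames [16, 74, 85, 63, 59]
85 -> hit
Hits: 3 of 10 references → 3/10 = 0.3000.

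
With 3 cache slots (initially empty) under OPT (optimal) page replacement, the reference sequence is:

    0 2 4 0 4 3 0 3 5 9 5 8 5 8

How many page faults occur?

7

0: miss, frames (0)
2: miss, frames (0 2)
4: miss, frames (0 2 4)
0: hit
4: hit
3: miss, evict 4, frames (0 2 3)
0: hit
3: hit
5: miss, evict 3, frames (0 2 5)
9: miss, evict 2, frames (0 5 9)
5: hit
8: miss, evict 9, frames (0 5 8)
5: hit
8: hit
Page faults: 7.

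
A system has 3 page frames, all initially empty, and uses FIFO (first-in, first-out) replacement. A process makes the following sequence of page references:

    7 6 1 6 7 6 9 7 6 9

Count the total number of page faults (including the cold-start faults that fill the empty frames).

6

7 → miss, frames {7}
6 → miss, frames {7,6}
1 → miss, frames {7,6,1}
6 → hit
7 → hit
6 → hit
9 → miss, evict 7, frames {6,1,9}
7 → miss, evict 6, frames {1,9,7}
6 → miss, evict 1, frames {9,7,6}
9 → hit
Page faults: 6.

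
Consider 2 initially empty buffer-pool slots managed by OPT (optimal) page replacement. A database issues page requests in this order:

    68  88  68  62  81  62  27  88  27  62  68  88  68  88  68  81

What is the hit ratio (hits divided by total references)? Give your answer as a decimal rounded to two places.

68 -> miss, frames {68}
88 -> miss, frames {68,88}
68 -> hit
62 -> miss, evict 68, frames {88,62}
81 -> miss, evict 88, frames {62,81}
62 -> hit
27 -> miss, evict 81, frames {62,27}
88 -> miss, evict 62, frames {27,88}
27 -> hit
62 -> miss, evict 27, frames {88,62}
68 -> miss, evict 62, frames {88,68}
88 -> hit
68 -> hit
88 -> hit
68 -> hit
81 -> miss, evict 68, frames {88,81}
Hits: 7 of 16 references → 7/16 = 0.4375.

0.44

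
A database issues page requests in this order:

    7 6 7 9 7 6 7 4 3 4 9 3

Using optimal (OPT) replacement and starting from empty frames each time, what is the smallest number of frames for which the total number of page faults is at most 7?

f=1: 12 faults
f=2: 7 faults
f=3: 5 faults
f=4: 5 faults
f=5: 5 faults
Smallest f with faults ≤ 7 is 2.

2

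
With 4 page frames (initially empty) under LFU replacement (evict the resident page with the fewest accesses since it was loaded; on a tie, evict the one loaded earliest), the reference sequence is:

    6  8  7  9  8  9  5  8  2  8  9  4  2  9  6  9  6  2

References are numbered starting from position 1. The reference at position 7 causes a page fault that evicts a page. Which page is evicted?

pos 1: 6 → fault, frames (6)
pos 2: 8 → fault, frames (6 8)
pos 3: 7 → fault, frames (6 8 7)
pos 4: 9 → fault, frames (6 8 7 9)
pos 5: 8 → hit
pos 6: 9 → hit
pos 7: 5 → fault, evict 6, frames (8 7 9 5)
At position 7, page 6 is evicted.

6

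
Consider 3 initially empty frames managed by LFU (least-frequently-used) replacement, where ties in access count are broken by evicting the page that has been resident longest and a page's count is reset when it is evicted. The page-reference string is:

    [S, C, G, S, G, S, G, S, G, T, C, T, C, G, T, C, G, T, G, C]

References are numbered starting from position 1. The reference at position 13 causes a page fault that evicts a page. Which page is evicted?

pos 1: S -> miss, frames {S}
pos 2: C -> miss, frames {S,C}
pos 3: G -> miss, frames {S,C,G}
pos 4: S -> hit
pos 5: G -> hit
pos 6: S -> hit
pos 7: G -> hit
pos 8: S -> hit
pos 9: G -> hit
pos 10: T -> miss, evict C, frames {S,G,T}
pos 11: C -> miss, evict T, frames {S,G,C}
pos 12: T -> miss, evict C, frames {S,G,T}
pos 13: C -> miss, evict T, frames {S,G,C}
At position 13, page T is evicted.

T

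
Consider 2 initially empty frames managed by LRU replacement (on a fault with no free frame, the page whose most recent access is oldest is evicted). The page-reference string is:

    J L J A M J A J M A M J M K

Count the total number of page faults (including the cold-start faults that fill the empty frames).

10

J: miss, frames (J)
L: miss, frames (J L)
J: hit
A: miss, evict L, frames (J A)
M: miss, evict J, frames (A M)
J: miss, evict A, frames (M J)
A: miss, evict M, frames (J A)
J: hit
M: miss, evict A, frames (J M)
A: miss, evict J, frames (M A)
M: hit
J: miss, evict A, frames (M J)
M: hit
K: miss, evict J, frames (M K)
Page faults: 10.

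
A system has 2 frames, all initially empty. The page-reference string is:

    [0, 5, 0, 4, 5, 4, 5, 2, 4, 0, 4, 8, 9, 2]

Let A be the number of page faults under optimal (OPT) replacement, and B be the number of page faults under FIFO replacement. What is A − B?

-1

Under OPT: F F . F . . . F . F . F F F → 8 faults.
Under FIFO: F F . F . . . F . F F F F F → 9 faults.
A − B = 8 − 9 = -1.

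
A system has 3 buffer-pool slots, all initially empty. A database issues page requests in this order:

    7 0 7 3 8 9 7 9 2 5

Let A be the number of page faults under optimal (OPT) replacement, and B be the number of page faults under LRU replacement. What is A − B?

-1

Under OPT: F F . F F F . . F F → 7 faults.
Under LRU: F F . F F F F . F F → 8 faults.
A − B = 7 − 8 = -1.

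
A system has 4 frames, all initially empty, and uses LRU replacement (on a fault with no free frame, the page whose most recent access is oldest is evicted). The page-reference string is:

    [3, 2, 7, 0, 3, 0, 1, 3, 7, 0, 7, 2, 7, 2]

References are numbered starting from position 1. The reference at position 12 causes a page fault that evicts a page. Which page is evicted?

pos 1: 3 -> fault, frames {3}
pos 2: 2 -> fault, frames {3,2}
pos 3: 7 -> fault, frames {3,2,7}
pos 4: 0 -> fault, frames {3,2,7,0}
pos 5: 3 -> hit
pos 6: 0 -> hit
pos 7: 1 -> fault, evict 2, frames {7,3,0,1}
pos 8: 3 -> hit
pos 9: 7 -> hit
pos 10: 0 -> hit
pos 11: 7 -> hit
pos 12: 2 -> fault, evict 1, frames {3,0,7,2}
At position 12, page 1 is evicted.

1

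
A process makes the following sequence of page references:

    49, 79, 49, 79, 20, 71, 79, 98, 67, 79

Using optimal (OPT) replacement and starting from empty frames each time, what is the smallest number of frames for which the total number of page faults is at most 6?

f=1: 10 faults
f=2: 6 faults
f=3: 6 faults
f=4: 6 faults
f=5: 6 faults
f=6: 6 faults
Smallest f with faults ≤ 6 is 2.

2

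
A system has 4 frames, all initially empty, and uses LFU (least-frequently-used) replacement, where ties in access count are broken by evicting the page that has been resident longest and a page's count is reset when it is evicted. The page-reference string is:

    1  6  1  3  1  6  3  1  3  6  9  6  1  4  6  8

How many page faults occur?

1 → fault, frames (1)
6 → fault, frames (1 6)
1 → hit
3 → fault, frames (1 6 3)
1 → hit
6 → hit
3 → hit
1 → hit
3 → hit
6 → hit
9 → fault, frames (1 6 3 9)
6 → hit
1 → hit
4 → fault, evict 9, frames (1 6 3 4)
6 → hit
8 → fault, evict 4, frames (1 6 3 8)
Page faults: 6.

6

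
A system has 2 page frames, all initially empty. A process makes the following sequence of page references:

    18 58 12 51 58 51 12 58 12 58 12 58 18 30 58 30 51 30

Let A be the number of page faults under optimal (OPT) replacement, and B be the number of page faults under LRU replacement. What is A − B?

Under OPT: F F F F . . F . . . . . F F . . F . → 8 faults.
Under LRU: F F F F F . F F . . . . F F F . F . → 11 faults.
A − B = 8 − 11 = -3.

-3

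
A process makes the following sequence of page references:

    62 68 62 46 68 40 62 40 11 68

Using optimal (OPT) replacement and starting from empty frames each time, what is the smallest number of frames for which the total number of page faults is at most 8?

f=1: 10 faults
f=2: 7 faults
f=3: 5 faults
f=4: 5 faults
f=5: 5 faults
Smallest f with faults ≤ 8 is 2.

2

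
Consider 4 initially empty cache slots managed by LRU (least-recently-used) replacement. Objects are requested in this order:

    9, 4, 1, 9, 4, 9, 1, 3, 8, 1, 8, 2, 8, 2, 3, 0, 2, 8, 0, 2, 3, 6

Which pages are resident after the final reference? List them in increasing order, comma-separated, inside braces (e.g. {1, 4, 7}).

9: miss, frames [9]
4: miss, frames [9, 4]
1: miss, frames [9, 4, 1]
9: hit
4: hit
9: hit
1: hit
3: miss, frames [4, 9, 1, 3]
8: miss, evict 4, frames [9, 1, 3, 8]
1: hit
8: hit
2: miss, evict 9, frames [3, 1, 8, 2]
8: hit
2: hit
3: hit
0: miss, evict 1, frames [8, 2, 3, 0]
2: hit
8: hit
0: hit
2: hit
3: hit
6: miss, evict 8, frames [0, 2, 3, 6]

{0, 2, 3, 6}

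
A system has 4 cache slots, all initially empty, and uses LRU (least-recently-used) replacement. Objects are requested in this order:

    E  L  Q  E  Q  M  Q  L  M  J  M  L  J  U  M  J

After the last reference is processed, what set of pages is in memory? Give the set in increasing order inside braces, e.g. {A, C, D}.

E -> miss, frames (E)
L -> miss, frames (E L)
Q -> miss, frames (E L Q)
E -> hit
Q -> hit
M -> miss, frames (L E Q M)
Q -> hit
L -> hit
M -> hit
J -> miss, evict E, frames (Q L M J)
M -> hit
L -> hit
J -> hit
U -> miss, evict Q, frames (M L J U)
M -> hit
J -> hit

{J, L, M, U}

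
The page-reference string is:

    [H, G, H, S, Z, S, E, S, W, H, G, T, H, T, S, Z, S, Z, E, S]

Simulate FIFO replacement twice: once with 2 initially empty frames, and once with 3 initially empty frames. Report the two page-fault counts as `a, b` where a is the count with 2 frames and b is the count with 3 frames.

2 frames: F F . F F . F F F F F F F . F F . . F F → 15 faults.
3 frames: F F . F F . F . F F F F . . F F . . F . → 12 faults.
12 < 15: adding a frame reduced faults, as is typical.

15, 12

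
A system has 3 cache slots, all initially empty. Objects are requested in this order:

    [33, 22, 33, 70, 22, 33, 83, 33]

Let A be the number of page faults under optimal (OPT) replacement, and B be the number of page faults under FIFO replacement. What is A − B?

Under OPT: F F . F . . F . → 4 faults.
Under FIFO: F F . F . . F F → 5 faults.
A − B = 4 − 5 = -1.

-1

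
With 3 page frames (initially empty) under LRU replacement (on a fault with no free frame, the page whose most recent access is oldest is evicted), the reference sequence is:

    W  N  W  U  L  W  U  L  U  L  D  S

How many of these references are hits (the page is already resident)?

6

W → miss, frames (W)
N → miss, frames (W N)
W → hit
U → miss, frames (N W U)
L → miss, evict N, frames (W U L)
W → hit
U → hit
L → hit
U → hit
L → hit
D → miss, evict W, frames (U L D)
S → miss, evict U, frames (L D S)
Hits: 6.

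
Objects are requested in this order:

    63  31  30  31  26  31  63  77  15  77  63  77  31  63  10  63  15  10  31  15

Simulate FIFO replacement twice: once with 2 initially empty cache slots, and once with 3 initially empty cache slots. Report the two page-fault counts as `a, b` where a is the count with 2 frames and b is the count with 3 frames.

2 frames: F F F . F F F F F . F F F F F . F . F . → 15 faults.
3 frames: F F F . F . F F F . . . F F F . F . F . → 12 faults.
12 < 15: adding a frame reduced faults, as is typical.

15, 12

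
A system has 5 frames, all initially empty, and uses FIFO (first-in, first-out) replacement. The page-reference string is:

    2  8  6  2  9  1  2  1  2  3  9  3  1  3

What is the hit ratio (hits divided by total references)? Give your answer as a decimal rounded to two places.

0.57

2: fault, frames (2)
8: fault, frames (2 8)
6: fault, frames (2 8 6)
2: hit
9: fault, frames (2 8 6 9)
1: fault, frames (2 8 6 9 1)
2: hit
1: hit
2: hit
3: fault, evict 2, frames (8 6 9 1 3)
9: hit
3: hit
1: hit
3: hit
Hits: 8 of 14 references → 8/14 = 0.5714.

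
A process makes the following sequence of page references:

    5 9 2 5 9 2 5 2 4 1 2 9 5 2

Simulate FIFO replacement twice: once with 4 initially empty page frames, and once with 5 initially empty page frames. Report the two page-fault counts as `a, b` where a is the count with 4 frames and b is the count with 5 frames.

4 frames: F F F . . . . . F F . . F . → 6 faults.
5 frames: F F F . . . . . F F . . . . → 5 faults.
5 < 6: adding a frame reduced faults, as is typical.

6, 5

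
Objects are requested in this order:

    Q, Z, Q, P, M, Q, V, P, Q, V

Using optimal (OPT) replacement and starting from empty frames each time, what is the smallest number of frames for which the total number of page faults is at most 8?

f=1: 10 faults
f=2: 7 faults
f=3: 5 faults
f=4: 5 faults
f=5: 5 faults
Smallest f with faults ≤ 8 is 2.

2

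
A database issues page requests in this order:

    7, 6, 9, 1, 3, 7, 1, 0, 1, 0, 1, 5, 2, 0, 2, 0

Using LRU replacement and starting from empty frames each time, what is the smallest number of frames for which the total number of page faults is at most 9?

4

f=1: 16 faults
f=2: 11 faults
f=3: 10 faults
f=4: 9 faults
f=5: 8 faults
f=6: 8 faults
f=7: 8 faults
f=8: 8 faults
Smallest f with faults ≤ 9 is 4.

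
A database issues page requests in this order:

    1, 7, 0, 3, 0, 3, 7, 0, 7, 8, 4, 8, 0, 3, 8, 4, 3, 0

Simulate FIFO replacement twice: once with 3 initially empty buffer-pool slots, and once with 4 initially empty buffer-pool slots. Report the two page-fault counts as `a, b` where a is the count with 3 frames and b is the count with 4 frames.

3 frames: F F F F . . . . . F F . F F F F . F → 11 faults.
4 frames: F F F F . . . . . F F . . . . . . . → 6 faults.
6 < 11: adding a frame reduced faults, as is typical.

11, 6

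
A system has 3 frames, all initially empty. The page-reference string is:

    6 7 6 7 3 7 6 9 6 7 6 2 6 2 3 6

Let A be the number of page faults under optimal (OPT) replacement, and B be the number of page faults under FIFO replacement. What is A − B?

-3

Under OPT: F F . . F . . F . . . F . . F . → 6 faults.
Under FIFO: F F . . F . . F F F . F . . F F → 9 faults.
A − B = 6 − 9 = -3.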